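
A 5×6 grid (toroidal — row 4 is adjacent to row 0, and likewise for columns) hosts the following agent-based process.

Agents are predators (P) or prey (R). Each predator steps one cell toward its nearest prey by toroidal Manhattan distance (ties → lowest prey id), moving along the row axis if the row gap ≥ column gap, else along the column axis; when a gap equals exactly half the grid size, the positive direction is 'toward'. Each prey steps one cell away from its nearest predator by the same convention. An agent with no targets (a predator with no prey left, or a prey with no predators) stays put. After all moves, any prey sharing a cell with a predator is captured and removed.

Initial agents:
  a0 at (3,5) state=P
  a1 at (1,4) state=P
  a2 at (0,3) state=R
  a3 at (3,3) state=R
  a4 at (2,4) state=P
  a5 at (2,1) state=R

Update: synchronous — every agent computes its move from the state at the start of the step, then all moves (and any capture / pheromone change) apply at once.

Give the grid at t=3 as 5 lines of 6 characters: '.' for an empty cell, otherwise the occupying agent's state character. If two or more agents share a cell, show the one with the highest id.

....P.
...R..
R.....
R.....
......

t=1: a0@(3,4):P a1@(0,4):P a2@(4,3):R a3@(3,2):R a4@(3,4):P a5@(2,2):R
t=2: a0@(4,4):P a1@(4,4):P a2@(0,3):R a3@(3,1):R a4@(4,4):P a5@(2,1):R
t=3: a0@(0,4):P a1@(0,4):P a2@(1,3):R a3@(3,0):R a4@(0,4):P a5@(2,0):R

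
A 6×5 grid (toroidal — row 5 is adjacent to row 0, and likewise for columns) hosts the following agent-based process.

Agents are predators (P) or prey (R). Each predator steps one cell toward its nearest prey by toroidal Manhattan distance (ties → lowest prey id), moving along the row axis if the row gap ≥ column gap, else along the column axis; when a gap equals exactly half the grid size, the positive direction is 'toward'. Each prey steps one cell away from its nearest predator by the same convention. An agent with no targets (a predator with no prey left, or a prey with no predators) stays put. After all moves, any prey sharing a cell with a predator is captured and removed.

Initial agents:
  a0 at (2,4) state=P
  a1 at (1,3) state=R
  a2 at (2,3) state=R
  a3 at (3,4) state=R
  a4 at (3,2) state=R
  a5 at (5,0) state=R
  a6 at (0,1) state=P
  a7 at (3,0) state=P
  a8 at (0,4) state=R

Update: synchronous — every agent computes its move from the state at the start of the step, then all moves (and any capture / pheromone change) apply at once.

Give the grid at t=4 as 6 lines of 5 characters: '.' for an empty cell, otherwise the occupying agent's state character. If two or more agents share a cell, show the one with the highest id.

....P
...RR
PP..R
.....
.....
..R..

t=1: a0@(2,3):P a1@(0,3):R a2@(2,2):R a3@(4,4):R a4@(3,3):R a5@(4,0):R a6@(5,1):P a7@(3,4):P a8@(5,4):R
t=2: a0@(2,2):P a1@(5,3):R a2@(2,1):R a3@(5,4):R a4@(4,3):R a5@(3,0):R a6@(4,1):P a7@(4,4):P a8@(5,3):R
t=3: a0@(2,1):P a1@(0,3):R a2@(2,0):R a3@(0,4):R a4@(4,2):R a5@(2,0):R a6@(3,1):P a7@(5,4):P a8@(0,3):R
t=4: a0@(2,0):P a1@(1,3):R a2@(2,4):R a3@(1,4):R a4@(5,2):R a5@(2,4):R a6@(2,1):P a7@(0,4):P a8@(1,3):R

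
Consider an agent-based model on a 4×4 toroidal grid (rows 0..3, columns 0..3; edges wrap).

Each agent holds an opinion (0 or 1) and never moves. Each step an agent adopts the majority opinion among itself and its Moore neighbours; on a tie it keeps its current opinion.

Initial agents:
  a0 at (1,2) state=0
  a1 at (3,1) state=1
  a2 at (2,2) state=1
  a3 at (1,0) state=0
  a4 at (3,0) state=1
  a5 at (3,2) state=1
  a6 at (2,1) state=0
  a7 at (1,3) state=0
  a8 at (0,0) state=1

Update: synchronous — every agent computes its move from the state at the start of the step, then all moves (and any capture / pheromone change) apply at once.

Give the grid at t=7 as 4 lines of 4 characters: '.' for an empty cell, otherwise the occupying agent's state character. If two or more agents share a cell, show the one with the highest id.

t=1: a0@(1,2):0 a1@(3,1):1 a2@(2,2):1 a3@(1,0):0 a4@(3,0):1 a5@(3,2):1 a6@(2,1):1 a7@(1,3):0 a8@(0,0):1
t=2: (unchanged — steady state)

1...
0.00
.11.
111.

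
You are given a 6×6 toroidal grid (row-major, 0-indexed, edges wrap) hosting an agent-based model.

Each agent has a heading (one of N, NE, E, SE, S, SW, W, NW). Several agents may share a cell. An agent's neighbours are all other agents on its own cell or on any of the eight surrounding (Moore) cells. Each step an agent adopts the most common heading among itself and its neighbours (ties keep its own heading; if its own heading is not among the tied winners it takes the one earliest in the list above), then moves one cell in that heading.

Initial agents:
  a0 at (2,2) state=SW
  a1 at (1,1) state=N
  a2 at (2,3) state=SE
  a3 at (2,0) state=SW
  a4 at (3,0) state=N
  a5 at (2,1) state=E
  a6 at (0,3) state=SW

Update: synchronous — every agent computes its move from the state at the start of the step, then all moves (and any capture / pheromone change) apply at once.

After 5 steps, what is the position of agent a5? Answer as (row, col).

(3, 1)

t=1: a0@(3,1):SW a1@(2,0):SW a2@(3,4):SE a3@(1,0):N a4@(2,0):N a5@(1,1):N a6@(1,2):SW
t=2: a0@(4,0):SW a1@(1,0):N a2@(4,5):SE a3@(0,0):N a4@(1,0):N a5@(0,1):N a6@(2,1):SW
t=3: a0@(5,5):SW a1@(0,0):N a2@(5,0):SE a3@(5,0):N a4@(0,0):N a5@(5,1):N a6@(1,1):N
t=4: a0@(4,5):N a1@(5,0):N a2@(4,0):N a3@(4,0):N a4@(5,0):N a5@(4,1):N a6@(0,1):N
t=5: a0@(3,5):N a1@(4,0):N a2@(3,0):N a3@(3,0):N a4@(4,0):N a5@(3,1):N a6@(5,1):N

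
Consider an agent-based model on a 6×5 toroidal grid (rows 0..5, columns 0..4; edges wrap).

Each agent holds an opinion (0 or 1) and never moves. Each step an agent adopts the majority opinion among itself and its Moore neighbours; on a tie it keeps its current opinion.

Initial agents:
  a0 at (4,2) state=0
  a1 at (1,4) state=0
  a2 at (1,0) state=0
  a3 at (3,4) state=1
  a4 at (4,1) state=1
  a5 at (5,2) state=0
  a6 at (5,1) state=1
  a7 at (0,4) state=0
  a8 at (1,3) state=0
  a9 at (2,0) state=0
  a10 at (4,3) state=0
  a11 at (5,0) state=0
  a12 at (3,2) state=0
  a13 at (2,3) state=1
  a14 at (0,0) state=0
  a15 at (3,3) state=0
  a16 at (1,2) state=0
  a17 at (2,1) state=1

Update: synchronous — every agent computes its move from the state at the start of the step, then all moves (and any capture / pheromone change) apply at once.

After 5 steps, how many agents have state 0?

18

t=1: a0@(4,2):0 a1@(1,4):0 a2@(1,0):0 a3@(3,4):0 a4@(4,1):0 a5@(5,2):0 a6@(5,1):0 a7@(0,4):0 a8@(1,3):0 a9@(2,0):0 a10@(4,3):0 a11@(5,0):0 a12@(3,2):0 a13@(2,3):0 a14@(0,0):0 a15@(3,3):0 a16@(1,2):0 a17@(2,1):0
t=2: (unchanged — steady state)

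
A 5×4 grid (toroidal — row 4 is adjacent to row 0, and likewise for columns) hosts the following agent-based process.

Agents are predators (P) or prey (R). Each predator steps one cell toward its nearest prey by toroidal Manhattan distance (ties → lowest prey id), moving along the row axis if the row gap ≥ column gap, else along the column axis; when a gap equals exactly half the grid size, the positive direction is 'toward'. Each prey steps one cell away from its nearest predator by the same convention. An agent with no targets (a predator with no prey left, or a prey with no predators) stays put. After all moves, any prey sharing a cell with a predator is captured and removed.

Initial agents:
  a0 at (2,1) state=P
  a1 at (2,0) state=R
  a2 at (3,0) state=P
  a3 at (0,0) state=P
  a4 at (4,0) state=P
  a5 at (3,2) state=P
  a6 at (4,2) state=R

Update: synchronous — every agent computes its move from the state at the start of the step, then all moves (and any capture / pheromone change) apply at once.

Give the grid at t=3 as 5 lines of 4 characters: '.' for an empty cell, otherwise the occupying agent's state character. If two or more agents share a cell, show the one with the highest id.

t=1: a0@(2,0):P a1@(2,3):R a2@(2,0):P a3@(1,0):P a4@(3,0):P a5@(4,2):P a6@(0,2):R
t=2: a0@(2,3):P a1@(2,2):R a2@(2,3):P a3@(2,0):P a4@(2,0):P a5@(0,2):P a6@(1,2):R
t=3: a0@(2,2):P a2@(2,2):P a3@(2,1):P a4@(2,1):P a5@(1,2):P

....
..P.
.PP.
....
....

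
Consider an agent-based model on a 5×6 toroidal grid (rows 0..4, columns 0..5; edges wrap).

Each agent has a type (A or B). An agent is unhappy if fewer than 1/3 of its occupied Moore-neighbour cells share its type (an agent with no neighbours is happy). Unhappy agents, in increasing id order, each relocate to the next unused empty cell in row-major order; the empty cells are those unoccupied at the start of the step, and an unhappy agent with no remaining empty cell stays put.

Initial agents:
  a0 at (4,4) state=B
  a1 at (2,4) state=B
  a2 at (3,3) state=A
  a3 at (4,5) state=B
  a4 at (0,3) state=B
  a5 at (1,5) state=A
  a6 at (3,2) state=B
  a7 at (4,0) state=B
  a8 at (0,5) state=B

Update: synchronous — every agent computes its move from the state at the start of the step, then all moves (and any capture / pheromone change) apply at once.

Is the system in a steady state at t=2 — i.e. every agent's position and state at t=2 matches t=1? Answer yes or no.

t=1: a0@(4,4):B a1@(0,0):B a2@(0,1):A a3@(4,5):B a4@(0,3):B a5@(0,2):A a6@(0,4):B a7@(4,0):B a8@(0,5):B
t=2: (unchanged — steady state)

yes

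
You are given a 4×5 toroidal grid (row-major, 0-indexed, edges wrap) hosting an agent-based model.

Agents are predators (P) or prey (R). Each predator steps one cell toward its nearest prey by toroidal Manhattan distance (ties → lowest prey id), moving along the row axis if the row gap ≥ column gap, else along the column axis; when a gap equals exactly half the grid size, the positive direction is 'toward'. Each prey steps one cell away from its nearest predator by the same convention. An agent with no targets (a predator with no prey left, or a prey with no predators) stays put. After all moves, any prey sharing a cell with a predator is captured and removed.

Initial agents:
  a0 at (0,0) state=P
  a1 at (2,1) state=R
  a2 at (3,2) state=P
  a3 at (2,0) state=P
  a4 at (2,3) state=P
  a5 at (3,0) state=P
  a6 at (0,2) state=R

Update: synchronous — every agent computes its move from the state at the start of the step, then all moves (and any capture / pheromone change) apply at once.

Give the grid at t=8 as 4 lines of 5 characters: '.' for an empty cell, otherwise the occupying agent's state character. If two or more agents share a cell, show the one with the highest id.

..R..
.....
.....
.PP..

t=1: a0@(0,1):P a2@(0,2):P a3@(2,1):P a4@(2,2):P a5@(2,0):P a6@(1,2):R
t=2: a0@(1,1):P a2@(1,2):P a3@(1,1):P a4@(1,2):P a5@(2,1):P a6@(2,2):R
t=3: a0@(2,1):P a2@(2,2):P a3@(2,1):P a4@(2,2):P a5@(2,2):P a6@(3,2):R
t=4: a0@(3,1):P a2@(3,2):P a3@(3,1):P a4@(3,2):P a5@(3,2):P a6@(0,2):R
t=5: a0@(0,1):P a2@(0,2):P a3@(0,1):P a4@(0,2):P a5@(0,2):P a6@(1,2):R
t=6: a0@(1,1):P a2@(1,2):P a3@(1,1):P a4@(1,2):P a5@(1,2):P a6@(2,2):R
t=7: a0@(2,1):P a2@(2,2):P a3@(2,1):P a4@(2,2):P a5@(2,2):P a6@(3,2):R
t=8: a0@(3,1):P a2@(3,2):P a3@(3,1):P a4@(3,2):P a5@(3,2):P a6@(0,2):R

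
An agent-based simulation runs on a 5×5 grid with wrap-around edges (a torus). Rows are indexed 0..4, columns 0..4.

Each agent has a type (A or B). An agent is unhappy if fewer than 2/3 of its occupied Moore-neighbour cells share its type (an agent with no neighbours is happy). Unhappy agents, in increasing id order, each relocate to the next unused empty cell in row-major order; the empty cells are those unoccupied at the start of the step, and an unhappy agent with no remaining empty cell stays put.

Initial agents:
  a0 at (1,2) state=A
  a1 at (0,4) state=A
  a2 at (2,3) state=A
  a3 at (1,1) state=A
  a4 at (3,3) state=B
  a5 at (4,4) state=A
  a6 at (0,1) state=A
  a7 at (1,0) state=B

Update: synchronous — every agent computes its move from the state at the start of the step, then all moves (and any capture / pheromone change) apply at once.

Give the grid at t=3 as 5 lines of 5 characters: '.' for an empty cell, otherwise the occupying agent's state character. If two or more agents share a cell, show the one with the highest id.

AAAB.
.AAAB
.....
.....
.....

t=1: a0@(1,2):A a1@(0,0):A a2@(0,2):A a3@(1,1):A a4@(0,3):B a5@(1,3):A a6@(0,1):A a7@(1,4):B
t=2: a0@(1,2):A a1@(0,0):A a2@(0,2):A a3@(1,1):A a4@(0,4):B a5@(1,0):A a6@(0,1):A a7@(2,0):B
t=3: a0@(1,2):A a1@(0,0):A a2@(0,2):A a3@(1,1):A a4@(0,3):B a5@(1,3):A a6@(0,1):A a7@(1,4):B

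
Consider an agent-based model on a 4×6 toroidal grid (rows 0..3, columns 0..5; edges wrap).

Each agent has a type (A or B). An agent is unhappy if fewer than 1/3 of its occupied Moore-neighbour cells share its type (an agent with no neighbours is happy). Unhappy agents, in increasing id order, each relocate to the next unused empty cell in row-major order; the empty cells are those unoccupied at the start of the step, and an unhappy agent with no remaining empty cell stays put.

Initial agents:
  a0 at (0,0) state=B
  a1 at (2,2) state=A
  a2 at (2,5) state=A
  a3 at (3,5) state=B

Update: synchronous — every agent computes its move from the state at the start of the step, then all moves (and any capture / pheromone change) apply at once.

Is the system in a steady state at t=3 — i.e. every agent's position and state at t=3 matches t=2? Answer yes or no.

yes

t=1: a0@(0,0):B a1@(2,2):A a2@(0,1):A a3@(3,5):B
t=2: a0@(0,0):B a1@(2,2):A a2@(0,2):A a3@(3,5):B
t=3: (unchanged — steady state)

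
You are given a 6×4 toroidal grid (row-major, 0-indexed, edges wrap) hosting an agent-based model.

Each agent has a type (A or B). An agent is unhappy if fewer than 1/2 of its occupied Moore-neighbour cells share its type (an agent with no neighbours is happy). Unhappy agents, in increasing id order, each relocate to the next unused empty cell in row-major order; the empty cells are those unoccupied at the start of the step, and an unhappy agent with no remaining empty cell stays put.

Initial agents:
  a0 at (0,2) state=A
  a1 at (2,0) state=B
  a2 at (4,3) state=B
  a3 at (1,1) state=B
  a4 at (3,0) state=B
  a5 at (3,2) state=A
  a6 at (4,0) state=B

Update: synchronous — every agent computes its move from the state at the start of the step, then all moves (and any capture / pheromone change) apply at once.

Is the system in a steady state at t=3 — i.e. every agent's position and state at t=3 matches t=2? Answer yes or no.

no

t=1: a0@(0,0):A a1@(2,0):B a2@(4,3):B a3@(1,1):B a4@(3,0):B a5@(0,1):A a6@(4,0):B
t=2: a0@(0,0):A a1@(2,0):B a2@(4,3):B a3@(0,2):B a4@(3,0):B a5@(0,1):A a6@(4,0):B
t=3: a0@(0,0):A a1@(2,0):B a2@(4,3):B a3@(0,3):B a4@(3,0):B a5@(0,1):A a6@(4,0):B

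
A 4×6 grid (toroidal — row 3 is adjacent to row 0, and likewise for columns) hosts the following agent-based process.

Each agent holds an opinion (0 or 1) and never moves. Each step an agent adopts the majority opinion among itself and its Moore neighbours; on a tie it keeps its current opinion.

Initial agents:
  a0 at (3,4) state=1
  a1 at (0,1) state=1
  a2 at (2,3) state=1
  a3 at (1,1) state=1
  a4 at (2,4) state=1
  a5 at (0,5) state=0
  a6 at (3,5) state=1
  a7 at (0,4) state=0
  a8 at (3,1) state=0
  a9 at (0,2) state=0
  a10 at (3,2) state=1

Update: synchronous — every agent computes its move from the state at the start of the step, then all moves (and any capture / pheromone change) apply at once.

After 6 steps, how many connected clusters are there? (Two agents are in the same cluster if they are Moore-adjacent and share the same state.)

2

t=1: a0@(3,4):1 a1@(0,1):1 a2@(2,3):1 a3@(1,1):1 a4@(2,4):1 a5@(0,5):0 a6@(3,5):1 a7@(0,4):0 a8@(3,1):0 a9@(0,2):1 a10@(3,2):1
t=2: a0@(3,4):1 a1@(0,1):1 a2@(2,3):1 a3@(1,1):1 a4@(2,4):1 a5@(0,5):0 a6@(3,5):1 a7@(0,4):0 a8@(3,1):1 a9@(0,2):1 a10@(3,2):1
t=3: (unchanged — steady state)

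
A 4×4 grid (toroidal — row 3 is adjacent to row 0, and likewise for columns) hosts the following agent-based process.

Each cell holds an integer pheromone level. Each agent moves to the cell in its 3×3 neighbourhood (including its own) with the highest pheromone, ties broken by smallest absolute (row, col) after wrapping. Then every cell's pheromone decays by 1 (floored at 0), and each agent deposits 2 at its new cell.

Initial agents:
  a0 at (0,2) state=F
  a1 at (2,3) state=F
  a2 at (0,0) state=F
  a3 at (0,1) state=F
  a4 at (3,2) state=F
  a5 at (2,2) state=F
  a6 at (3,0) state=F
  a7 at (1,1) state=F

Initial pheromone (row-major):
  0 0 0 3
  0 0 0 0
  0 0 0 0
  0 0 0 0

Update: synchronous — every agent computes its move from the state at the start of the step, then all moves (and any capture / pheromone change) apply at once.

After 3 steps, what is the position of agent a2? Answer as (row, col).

(0, 3)

t=1: a0@(0,3) a1@(1,0) a2@(0,3) a3@(0,0) a4@(0,3) a5@(1,1) a6@(0,3) a7@(0,0) | pheromone: 4 0 0 10 / 2 2 0 0 / 0 0 0 0 / 0 0 0 0
t=2: a0@(0,3) a1@(0,3) a2@(0,3) a3@(0,3) a4@(0,3) a5@(0,0) a6@(0,3) a7@(0,3) | pheromone: 5 0 0 23 / 1 1 0 0 / 0 0 0 0 / 0 0 0 0
t=3: a0@(0,3) a1@(0,3) a2@(0,3) a3@(0,3) a4@(0,3) a5@(0,3) a6@(0,3) a7@(0,3) | pheromone: 4 0 0 38 / 0 0 0 0 / 0 0 0 0 / 0 0 0 0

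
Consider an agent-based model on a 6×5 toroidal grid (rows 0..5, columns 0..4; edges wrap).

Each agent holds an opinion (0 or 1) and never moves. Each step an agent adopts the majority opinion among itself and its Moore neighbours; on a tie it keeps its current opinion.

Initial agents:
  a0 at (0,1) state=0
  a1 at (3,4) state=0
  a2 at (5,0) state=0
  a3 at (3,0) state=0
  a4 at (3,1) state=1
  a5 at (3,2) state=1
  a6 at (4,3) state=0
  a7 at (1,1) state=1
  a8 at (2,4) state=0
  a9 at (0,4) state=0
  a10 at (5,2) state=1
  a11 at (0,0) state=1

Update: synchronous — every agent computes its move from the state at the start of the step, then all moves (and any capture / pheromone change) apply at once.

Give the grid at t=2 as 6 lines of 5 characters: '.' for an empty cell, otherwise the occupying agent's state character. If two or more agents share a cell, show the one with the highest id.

t=1: a0@(0,1):1 a1@(3,4):0 a2@(5,0):0 a3@(3,0):0 a4@(3,1):1 a5@(3,2):1 a6@(4,3):0 a7@(1,1):1 a8@(2,4):0 a9@(0,4):0 a10@(5,2):0 a11@(0,0):0
t=2: a0@(0,1):0 a1@(3,4):0 a2@(5,0):0 a3@(3,0):0 a4@(3,1):1 a5@(3,2):1 a6@(4,3):0 a7@(1,1):1 a8@(2,4):0 a9@(0,4):0 a10@(5,2):0 a11@(0,0):0

00..0
.1...
....0
011.0
...0.
0.0..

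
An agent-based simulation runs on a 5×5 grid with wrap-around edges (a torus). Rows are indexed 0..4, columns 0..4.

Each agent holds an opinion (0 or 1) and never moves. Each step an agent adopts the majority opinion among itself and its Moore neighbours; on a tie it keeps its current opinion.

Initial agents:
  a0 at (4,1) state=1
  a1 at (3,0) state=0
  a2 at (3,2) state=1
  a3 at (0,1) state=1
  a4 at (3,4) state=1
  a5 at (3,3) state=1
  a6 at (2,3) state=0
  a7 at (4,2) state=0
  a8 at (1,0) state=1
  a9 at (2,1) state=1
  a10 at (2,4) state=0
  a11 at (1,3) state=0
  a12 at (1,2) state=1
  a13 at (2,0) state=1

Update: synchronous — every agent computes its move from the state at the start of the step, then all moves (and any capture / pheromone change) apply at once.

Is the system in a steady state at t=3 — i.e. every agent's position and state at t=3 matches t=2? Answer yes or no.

t=1: a0@(4,1):1 a1@(3,0):1 a2@(3,2):1 a3@(0,1):1 a4@(3,4):1 a5@(3,3):1 a6@(2,3):1 a7@(4,2):1 a8@(1,0):1 a9@(2,1):1 a10@(2,4):0 a11@(1,3):0 a12@(1,2):1 a13@(2,0):1
t=2: a0@(4,1):1 a1@(3,0):1 a2@(3,2):1 a3@(0,1):1 a4@(3,4):1 a5@(3,3):1 a6@(2,3):1 a7@(4,2):1 a8@(1,0):1 a9@(2,1):1 a10@(2,4):1 a11@(1,3):0 a12@(1,2):1 a13@(2,0):1
t=3: a0@(4,1):1 a1@(3,0):1 a2@(3,2):1 a3@(0,1):1 a4@(3,4):1 a5@(3,3):1 a6@(2,3):1 a7@(4,2):1 a8@(1,0):1 a9@(2,1):1 a10@(2,4):1 a11@(1,3):1 a12@(1,2):1 a13@(2,0):1

no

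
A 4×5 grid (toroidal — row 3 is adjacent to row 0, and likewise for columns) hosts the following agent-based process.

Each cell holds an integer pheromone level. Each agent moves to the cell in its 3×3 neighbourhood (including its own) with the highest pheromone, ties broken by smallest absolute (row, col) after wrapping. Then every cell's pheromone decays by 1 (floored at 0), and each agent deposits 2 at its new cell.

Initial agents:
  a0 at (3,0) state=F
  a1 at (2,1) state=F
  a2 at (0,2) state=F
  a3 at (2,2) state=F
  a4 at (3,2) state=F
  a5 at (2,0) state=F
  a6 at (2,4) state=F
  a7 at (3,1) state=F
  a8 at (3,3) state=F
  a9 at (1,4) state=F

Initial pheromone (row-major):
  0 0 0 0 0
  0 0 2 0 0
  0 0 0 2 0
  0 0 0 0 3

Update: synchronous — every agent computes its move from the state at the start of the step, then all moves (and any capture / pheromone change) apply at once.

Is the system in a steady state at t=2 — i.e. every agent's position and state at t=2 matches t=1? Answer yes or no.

no

t=1: a0@(3,4) a1@(1,2) a2@(1,2) a3@(1,2) a4@(2,3) a5@(3,4) a6@(3,4) a7@(0,0) a8@(3,4) a9@(2,3) | pheromone: 2 0 0 0 0 / 0 0 7 0 0 / 0 0 0 5 0 / 0 0 0 0 10
t=2: a0@(3,4) a1@(1,2) a2@(1,2) a3@(1,2) a4@(3,4) a5@(3,4) a6@(3,4) a7@(3,4) a8@(3,4) a9@(3,4) | pheromone: 1 0 0 0 0 / 0 0 12 0 0 / 0 0 0 4 0 / 0 0 0 0 23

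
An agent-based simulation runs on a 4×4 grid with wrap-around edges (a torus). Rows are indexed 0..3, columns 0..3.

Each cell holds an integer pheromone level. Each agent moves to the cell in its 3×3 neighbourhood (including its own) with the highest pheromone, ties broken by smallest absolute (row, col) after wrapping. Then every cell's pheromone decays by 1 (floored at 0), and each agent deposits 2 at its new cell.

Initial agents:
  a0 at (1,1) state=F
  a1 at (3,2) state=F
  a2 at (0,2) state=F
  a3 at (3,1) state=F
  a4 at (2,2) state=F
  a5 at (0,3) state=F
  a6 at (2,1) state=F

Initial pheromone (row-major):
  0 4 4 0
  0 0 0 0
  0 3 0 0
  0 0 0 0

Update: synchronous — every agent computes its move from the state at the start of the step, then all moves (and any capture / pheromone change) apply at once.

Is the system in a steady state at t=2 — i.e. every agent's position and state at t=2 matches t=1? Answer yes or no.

t=1: a0@(0,1) a1@(0,1) a2@(0,1) a3@(0,1) a4@(2,1) a5@(0,2) a6@(2,1) | pheromone: 0 11 5 0 / 0 0 0 0 / 0 6 0 0 / 0 0 0 0
t=2: a0@(0,1) a1@(0,1) a2@(0,1) a3@(0,1) a4@(2,1) a5@(0,1) a6@(2,1) | pheromone: 0 20 4 0 / 0 0 0 0 / 0 9 0 0 / 0 0 0 0

no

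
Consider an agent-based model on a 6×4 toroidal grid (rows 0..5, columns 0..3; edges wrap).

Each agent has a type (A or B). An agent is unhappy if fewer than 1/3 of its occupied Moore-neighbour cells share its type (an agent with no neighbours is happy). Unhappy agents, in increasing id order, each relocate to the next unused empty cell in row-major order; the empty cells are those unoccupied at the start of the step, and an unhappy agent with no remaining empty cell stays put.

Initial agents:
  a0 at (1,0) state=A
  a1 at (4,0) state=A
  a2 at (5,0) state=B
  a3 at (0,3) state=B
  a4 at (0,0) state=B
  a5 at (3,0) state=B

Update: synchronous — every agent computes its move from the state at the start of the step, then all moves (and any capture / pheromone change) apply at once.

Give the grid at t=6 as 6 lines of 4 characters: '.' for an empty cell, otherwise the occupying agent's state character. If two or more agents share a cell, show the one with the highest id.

t=1: a0@(0,1):A a1@(0,2):A a2@(5,0):B a3@(0,3):B a4@(0,0):B a5@(1,1):B
t=2: a0@(1,0):A a1@(0,2):A a2@(5,0):B a3@(0,3):B a4@(0,0):B a5@(1,1):B
t=3: a0@(0,1):A a1@(1,2):A a2@(5,0):B a3@(0,3):B a4@(0,0):B a5@(1,1):B
t=4: a0@(0,2):A a1@(1,2):A a2@(5,0):B a3@(0,3):B a4@(0,0):B a5@(1,1):B
t=5: (unchanged — steady state)

B.AB
.BA.
....
....
....
B...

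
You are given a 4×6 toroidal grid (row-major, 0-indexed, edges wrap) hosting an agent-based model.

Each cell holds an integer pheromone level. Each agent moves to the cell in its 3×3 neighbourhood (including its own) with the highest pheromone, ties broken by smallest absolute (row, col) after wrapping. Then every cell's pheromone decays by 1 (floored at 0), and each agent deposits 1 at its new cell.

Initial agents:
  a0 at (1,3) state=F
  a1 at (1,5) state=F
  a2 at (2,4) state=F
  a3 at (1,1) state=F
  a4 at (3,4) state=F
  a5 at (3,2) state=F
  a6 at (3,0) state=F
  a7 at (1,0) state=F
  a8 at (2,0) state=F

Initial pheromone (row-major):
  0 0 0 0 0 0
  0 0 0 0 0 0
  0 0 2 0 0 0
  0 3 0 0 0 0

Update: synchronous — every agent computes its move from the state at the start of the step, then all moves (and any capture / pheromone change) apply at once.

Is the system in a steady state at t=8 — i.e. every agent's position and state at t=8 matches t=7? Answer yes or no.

t=1: a0@(2,2) a1@(0,0) a2@(1,3) a3@(2,2) a4@(0,3) a5@(3,1) a6@(3,1) a7@(0,0) a8@(3,1) | pheromone: 2 0 0 1 0 0 / 0 0 0 1 0 0 / 0 0 3 0 0 0 / 0 5 0 0 0 0
t=2: a0@(3,1) a1@(3,1) a2@(2,2) a3@(3,1) a4@(0,3) a5@(3,1) a6@(3,1) a7@(3,1) a8@(3,1) | pheromone: 1 0 0 1 0 0 / 0 0 0 0 0 0 / 0 0 3 0 0 0 / 0 11 0 0 0 0
t=3: a0@(3,1) a1@(3,1) a2@(3,1) a3@(3,1) a4@(0,3) a5@(3,1) a6@(3,1) a7@(3,1) a8@(3,1) | pheromone: 0 0 0 1 0 0 / 0 0 0 0 0 0 / 0 0 2 0 0 0 / 0 18 0 0 0 0
t=4: a0@(3,1) a1@(3,1) a2@(3,1) a3@(3,1) a4@(0,3) a5@(3,1) a6@(3,1) a7@(3,1) a8@(3,1) | pheromone: 0 0 0 1 0 0 / 0 0 0 0 0 0 / 0 0 1 0 0 0 / 0 25 0 0 0 0
t=5: a0@(3,1) a1@(3,1) a2@(3,1) a3@(3,1) a4@(0,3) a5@(3,1) a6@(3,1) a7@(3,1) a8@(3,1) | pheromone: 0 0 0 1 0 0 / 0 0 0 0 0 0 / 0 0 0 0 0 0 / 0 32 0 0 0 0
t=6: a0@(3,1) a1@(3,1) a2@(3,1) a3@(3,1) a4@(0,3) a5@(3,1) a6@(3,1) a7@(3,1) a8@(3,1) | pheromone: 0 0 0 1 0 0 / 0 0 0 0 0 0 / 0 0 0 0 0 0 / 0 39 0 0 0 0
t=7: a0@(3,1) a1@(3,1) a2@(3,1) a3@(3,1) a4@(0,3) a5@(3,1) a6@(3,1) a7@(3,1) a8@(3,1) | pheromone: 0 0 0 1 0 0 / 0 0 0 0 0 0 / 0 0 0 0 0 0 / 0 46 0 0 0 0
t=8: a0@(3,1) a1@(3,1) a2@(3,1) a3@(3,1) a4@(0,3) a5@(3,1) a6@(3,1) a7@(3,1) a8@(3,1) | pheromone: 0 0 0 1 0 0 / 0 0 0 0 0 0 / 0 0 0 0 0 0 / 0 53 0 0 0 0

yes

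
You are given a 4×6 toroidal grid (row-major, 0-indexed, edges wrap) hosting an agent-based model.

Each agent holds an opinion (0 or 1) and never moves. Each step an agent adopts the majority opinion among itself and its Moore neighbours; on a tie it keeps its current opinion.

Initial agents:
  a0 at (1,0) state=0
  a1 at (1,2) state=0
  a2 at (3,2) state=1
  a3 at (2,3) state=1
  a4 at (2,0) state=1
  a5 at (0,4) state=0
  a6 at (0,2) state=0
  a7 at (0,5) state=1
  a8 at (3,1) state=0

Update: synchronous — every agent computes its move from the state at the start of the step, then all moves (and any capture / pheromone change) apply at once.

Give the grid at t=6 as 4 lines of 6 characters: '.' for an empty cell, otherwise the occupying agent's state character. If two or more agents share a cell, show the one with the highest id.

..0.00
0.0...
0..1..
.01...

t=1: a0@(1,0):1 a1@(1,2):0 a2@(3,2):1 a3@(2,3):1 a4@(2,0):0 a5@(0,4):0 a6@(0,2):0 a7@(0,5):0 a8@(3,1):0
t=2: a0@(1,0):0 a1@(1,2):0 a2@(3,2):1 a3@(2,3):1 a4@(2,0):0 a5@(0,4):0 a6@(0,2):0 a7@(0,5):0 a8@(3,1):0
t=3: (unchanged — steady state)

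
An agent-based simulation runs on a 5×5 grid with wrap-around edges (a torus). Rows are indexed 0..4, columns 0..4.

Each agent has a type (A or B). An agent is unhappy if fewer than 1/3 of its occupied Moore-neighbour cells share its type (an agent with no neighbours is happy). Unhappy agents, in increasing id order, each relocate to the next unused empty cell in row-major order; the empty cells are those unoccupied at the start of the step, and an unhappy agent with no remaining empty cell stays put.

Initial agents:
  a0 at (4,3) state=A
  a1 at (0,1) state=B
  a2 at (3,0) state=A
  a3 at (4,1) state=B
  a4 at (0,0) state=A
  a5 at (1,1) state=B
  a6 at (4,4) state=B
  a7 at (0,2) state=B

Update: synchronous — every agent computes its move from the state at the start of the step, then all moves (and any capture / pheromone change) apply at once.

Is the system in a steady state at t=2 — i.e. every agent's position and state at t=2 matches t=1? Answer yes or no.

yes

t=1: a0@(0,3):A a1@(0,1):B a2@(0,4):A a3@(4,1):B a4@(1,0):A a5@(1,1):B a6@(1,2):B a7@(0,2):B
t=2: (unchanged — steady state)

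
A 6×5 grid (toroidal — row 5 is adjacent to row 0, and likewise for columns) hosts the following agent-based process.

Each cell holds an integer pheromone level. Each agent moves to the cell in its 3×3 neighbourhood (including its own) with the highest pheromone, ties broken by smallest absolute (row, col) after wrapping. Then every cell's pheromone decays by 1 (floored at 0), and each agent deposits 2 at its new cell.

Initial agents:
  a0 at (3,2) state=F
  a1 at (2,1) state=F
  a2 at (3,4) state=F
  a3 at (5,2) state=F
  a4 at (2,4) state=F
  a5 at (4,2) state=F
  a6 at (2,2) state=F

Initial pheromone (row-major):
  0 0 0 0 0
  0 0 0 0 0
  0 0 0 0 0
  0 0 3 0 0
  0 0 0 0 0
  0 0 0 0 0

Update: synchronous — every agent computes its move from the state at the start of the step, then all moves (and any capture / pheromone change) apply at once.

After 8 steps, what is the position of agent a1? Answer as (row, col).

(3, 2)

t=1: a0@(3,2) a1@(3,2) a2@(2,0) a3@(0,1) a4@(1,0) a5@(3,2) a6@(3,2) | pheromone: 0 2 0 0 0 / 2 0 0 0 0 / 2 0 0 0 0 / 0 0 10 0 0 / 0 0 0 0 0 / 0 0 0 0 0
t=2: a0@(3,2) a1@(3,2) a2@(1,0) a3@(0,1) a4@(0,1) a5@(3,2) a6@(3,2) | pheromone: 0 5 0 0 0 / 3 0 0 0 0 / 1 0 0 0 0 / 0 0 17 0 0 / 0 0 0 0 0 / 0 0 0 0 0
t=3: a0@(3,2) a1@(3,2) a2@(0,1) a3@(0,1) a4@(0,1) a5@(3,2) a6@(3,2) | pheromone: 0 10 0 0 0 / 2 0 0 0 0 / 0 0 0 0 0 / 0 0 24 0 0 / 0 0 0 0 0 / 0 0 0 0 0
t=4: a0@(3,2) a1@(3,2) a2@(0,1) a3@(0,1) a4@(0,1) a5@(3,2) a6@(3,2) | pheromone: 0 15 0 0 0 / 1 0 0 0 0 / 0 0 0 0 0 / 0 0 31 0 0 / 0 0 0 0 0 / 0 0 0 0 0
t=5: a0@(3,2) a1@(3,2) a2@(0,1) a3@(0,1) a4@(0,1) a5@(3,2) a6@(3,2) | pheromone: 0 20 0 0 0 / 0 0 0 0 0 / 0 0 0 0 0 / 0 0 38 0 0 / 0 0 0 0 0 / 0 0 0 0 0
t=6: a0@(3,2) a1@(3,2) a2@(0,1) a3@(0,1) a4@(0,1) a5@(3,2) a6@(3,2) | pheromone: 0 25 0 0 0 / 0 0 0 0 0 / 0 0 0 0 0 / 0 0 45 0 0 / 0 0 0 0 0 / 0 0 0 0 0
t=7: a0@(3,2) a1@(3,2) a2@(0,1) a3@(0,1) a4@(0,1) a5@(3,2) a6@(3,2) | pheromone: 0 30 0 0 0 / 0 0 0 0 0 / 0 0 0 0 0 / 0 0 52 0 0 / 0 0 0 0 0 / 0 0 0 0 0
t=8: a0@(3,2) a1@(3,2) a2@(0,1) a3@(0,1) a4@(0,1) a5@(3,2) a6@(3,2) | pheromone: 0 35 0 0 0 / 0 0 0 0 0 / 0 0 0 0 0 / 0 0 59 0 0 / 0 0 0 0 0 / 0 0 0 0 0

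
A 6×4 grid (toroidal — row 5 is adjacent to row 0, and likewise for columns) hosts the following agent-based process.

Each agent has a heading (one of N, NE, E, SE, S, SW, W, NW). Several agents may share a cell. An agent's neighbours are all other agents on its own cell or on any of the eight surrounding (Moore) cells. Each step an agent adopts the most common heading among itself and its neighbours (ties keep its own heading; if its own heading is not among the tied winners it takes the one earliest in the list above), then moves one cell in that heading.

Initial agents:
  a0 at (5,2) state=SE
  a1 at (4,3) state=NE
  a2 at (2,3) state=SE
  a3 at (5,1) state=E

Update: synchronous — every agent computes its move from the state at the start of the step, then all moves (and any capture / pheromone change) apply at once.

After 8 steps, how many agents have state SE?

t=1: a0@(0,3):SE a1@(3,0):NE a2@(3,0):SE a3@(5,2):E
t=2: a0@(1,0):SE a1@(2,1):NE a2@(4,1):SE a3@(5,3):E
t=3: a0@(2,1):SE a1@(1,2):NE a2@(5,2):SE a3@(5,0):E
t=4: a0@(3,2):SE a1@(0,3):NE a2@(0,3):SE a3@(5,1):E
t=5: a0@(4,3):SE a1@(5,0):NE a2@(1,0):SE a3@(5,2):E
t=6: a0@(5,0):SE a1@(4,1):NE a2@(2,1):SE a3@(5,3):E
t=7: a0@(0,1):SE a1@(3,2):NE a2@(3,2):SE a3@(5,0):E
t=8: a0@(1,2):SE a1@(2,3):NE a2@(4,3):SE a3@(5,1):E

2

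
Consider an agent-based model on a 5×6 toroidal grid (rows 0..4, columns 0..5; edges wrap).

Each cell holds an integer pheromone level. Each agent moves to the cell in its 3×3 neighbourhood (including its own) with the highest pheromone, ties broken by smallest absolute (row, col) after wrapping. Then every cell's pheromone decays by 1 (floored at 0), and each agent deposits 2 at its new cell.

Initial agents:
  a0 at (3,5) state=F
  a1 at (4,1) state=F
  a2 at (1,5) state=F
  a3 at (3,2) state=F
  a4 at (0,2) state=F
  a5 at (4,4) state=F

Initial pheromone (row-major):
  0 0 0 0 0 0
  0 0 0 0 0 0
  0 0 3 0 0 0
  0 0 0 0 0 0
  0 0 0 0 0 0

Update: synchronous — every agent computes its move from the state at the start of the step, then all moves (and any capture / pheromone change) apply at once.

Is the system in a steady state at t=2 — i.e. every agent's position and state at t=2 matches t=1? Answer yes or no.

t=1: a0@(2,0) a1@(0,0) a2@(0,0) a3@(2,2) a4@(0,1) a5@(0,3) | pheromone: 4 2 0 2 0 0 / 0 0 0 0 0 0 / 2 0 4 0 0 0 / 0 0 0 0 0 0 / 0 0 0 0 0 0
t=2: a0@(2,0) a1@(0,0) a2@(0,0) a3@(2,2) a4@(0,0) a5@(0,3) | pheromone: 9 1 0 3 0 0 / 0 0 0 0 0 0 / 3 0 5 0 0 0 / 0 0 0 0 0 0 / 0 0 0 0 0 0

no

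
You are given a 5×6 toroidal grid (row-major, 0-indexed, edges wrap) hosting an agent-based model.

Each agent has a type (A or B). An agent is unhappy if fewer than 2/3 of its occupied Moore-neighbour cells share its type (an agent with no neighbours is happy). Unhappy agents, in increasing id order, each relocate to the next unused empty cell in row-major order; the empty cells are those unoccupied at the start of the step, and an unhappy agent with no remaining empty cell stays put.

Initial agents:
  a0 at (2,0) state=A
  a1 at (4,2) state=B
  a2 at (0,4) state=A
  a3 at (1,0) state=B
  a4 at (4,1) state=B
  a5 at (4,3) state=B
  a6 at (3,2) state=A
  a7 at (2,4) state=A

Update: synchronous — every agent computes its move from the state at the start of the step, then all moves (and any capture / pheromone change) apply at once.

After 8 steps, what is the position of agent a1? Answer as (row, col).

(0, 3)

t=1: a0@(0,0):A a1@(4,2):B a2@(0,1):A a3@(0,2):B a4@(0,3):B a5@(0,5):B a6@(1,1):A a7@(2,4):A
t=2: a0@(0,0):A a1@(4,2):B a2@(0,4):A a3@(1,0):B a4@(0,3):B a5@(1,2):B a6@(1,1):A a7@(2,4):A
t=3: a0@(0,1):A a1@(4,2):B a2@(0,2):A a3@(0,5):B a4@(0,3):B a5@(1,3):B a6@(1,4):A a7@(2,4):A
t=4: a0@(0,0):A a1@(0,4):B a2@(1,0):A a3@(1,1):B a4@(1,2):B a5@(1,5):B a6@(2,0):A a7@(2,1):A
t=5: a0@(0,1):A a1@(0,4):B a2@(0,2):A a3@(0,3):B a4@(0,5):B a5@(1,3):B a6@(1,4):A a7@(2,2):A
t=6: a0@(0,1):A a1@(0,4):B a2@(0,0):A a3@(1,0):B a4@(1,1):B a5@(1,2):B a6@(1,5):A a7@(2,0):A
t=7: a0@(0,2):A a1@(0,3):B a2@(0,5):A a3@(1,3):B a4@(1,4):B a5@(2,1):B a6@(2,2):A a7@(2,3):A
t=8: a0@(0,0):A a1@(0,3):B a2@(0,1):A a3@(0,4):B a4@(1,0):B a5@(1,1):B a6@(1,2):A a7@(1,5):A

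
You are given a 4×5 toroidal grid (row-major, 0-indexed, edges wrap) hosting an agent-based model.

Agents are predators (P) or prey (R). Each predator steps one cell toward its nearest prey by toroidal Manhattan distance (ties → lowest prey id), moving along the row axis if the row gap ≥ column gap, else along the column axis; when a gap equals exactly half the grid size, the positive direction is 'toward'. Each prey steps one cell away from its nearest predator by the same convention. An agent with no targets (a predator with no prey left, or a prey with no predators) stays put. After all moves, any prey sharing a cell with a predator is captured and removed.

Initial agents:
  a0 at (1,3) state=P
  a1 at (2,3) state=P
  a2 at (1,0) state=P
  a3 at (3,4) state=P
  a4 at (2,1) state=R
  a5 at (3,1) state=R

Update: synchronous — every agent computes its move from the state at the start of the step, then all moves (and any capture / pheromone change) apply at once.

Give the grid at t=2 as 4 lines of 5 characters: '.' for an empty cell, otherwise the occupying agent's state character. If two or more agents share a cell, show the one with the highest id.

t=1: a0@(1,2):P a1@(2,2):P a2@(2,0):P a3@(3,0):P a5@(3,2):R
t=2: a0@(2,2):P a1@(3,2):P a2@(2,1):P a3@(3,1):P a5@(0,2):R

..R..
.....
.PP..
.PP..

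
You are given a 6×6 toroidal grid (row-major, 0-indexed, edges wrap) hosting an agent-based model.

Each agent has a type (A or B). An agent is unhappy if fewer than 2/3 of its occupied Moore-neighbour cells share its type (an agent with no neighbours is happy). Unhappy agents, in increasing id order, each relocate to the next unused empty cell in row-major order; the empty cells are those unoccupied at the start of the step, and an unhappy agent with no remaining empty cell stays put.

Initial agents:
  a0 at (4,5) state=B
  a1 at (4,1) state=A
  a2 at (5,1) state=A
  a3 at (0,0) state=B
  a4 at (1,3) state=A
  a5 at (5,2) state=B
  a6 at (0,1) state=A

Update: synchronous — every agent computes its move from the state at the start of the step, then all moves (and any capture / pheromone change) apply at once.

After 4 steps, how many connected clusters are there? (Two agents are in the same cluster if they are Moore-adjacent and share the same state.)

t=1: a0@(4,5):B a1@(0,2):A a2@(0,3):A a3@(0,4):B a4@(1,3):A a5@(0,5):B a6@(1,0):A
t=2: a0@(4,5):B a1@(0,2):A a2@(0,3):A a3@(0,0):B a4@(1,3):A a5@(0,1):B a6@(1,1):A
t=3: a0@(4,5):B a1@(0,2):A a2@(0,3):A a3@(0,4):B a4@(1,3):A a5@(0,5):B a6@(1,0):A
t=4: a0@(4,5):B a1@(0,2):A a2@(0,3):A a3@(0,0):B a4@(1,3):A a5@(0,1):B a6@(1,1):A

3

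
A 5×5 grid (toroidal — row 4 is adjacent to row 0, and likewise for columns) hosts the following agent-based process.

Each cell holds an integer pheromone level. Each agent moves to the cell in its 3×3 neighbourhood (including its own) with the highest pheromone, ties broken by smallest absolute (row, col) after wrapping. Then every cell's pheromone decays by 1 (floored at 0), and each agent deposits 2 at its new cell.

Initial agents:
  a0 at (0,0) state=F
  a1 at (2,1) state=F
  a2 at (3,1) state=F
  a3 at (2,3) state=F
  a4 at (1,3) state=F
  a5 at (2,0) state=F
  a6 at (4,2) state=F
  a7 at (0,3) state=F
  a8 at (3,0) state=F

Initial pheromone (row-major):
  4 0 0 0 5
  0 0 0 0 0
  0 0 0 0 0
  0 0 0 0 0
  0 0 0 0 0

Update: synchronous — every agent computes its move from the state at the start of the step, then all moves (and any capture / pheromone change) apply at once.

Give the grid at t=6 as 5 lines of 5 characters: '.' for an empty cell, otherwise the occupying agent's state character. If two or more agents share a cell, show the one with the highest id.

t=1: a0@(0,4) a1@(1,0) a2@(2,0) a3@(1,2) a4@(0,4) a5@(1,0) a6@(0,1) a7@(0,4) a8@(2,0) | pheromone: 3 2 0 0 10 / 4 0 2 0 0 / 4 0 0 0 0 / 0 0 0 0 0 / 0 0 0 0 0
t=2: a0@(0,4) a1@(0,4) a2@(1,0) a3@(0,1) a4@(0,4) a5@(0,4) a6@(1,0) a7@(0,4) a8@(1,0) | pheromone: 2 3 0 0 19 / 9 0 1 0 0 / 3 0 0 0 0 / 0 0 0 0 0 / 0 0 0 0 0
t=3: a0@(0,4) a1@(0,4) a2@(0,4) a3@(1,0) a4@(0,4) a5@(0,4) a6@(0,4) a7@(0,4) a8@(0,4) | pheromone: 1 2 0 0 34 / 10 0 0 0 0 / 2 0 0 0 0 / 0 0 0 0 0 / 0 0 0 0 0
t=4: a0@(0,4) a1@(0,4) a2@(0,4) a3@(0,4) a4@(0,4) a5@(0,4) a6@(0,4) a7@(0,4) a8@(0,4) | pheromone: 0 1 0 0 51 / 9 0 0 0 0 / 1 0 0 0 0 / 0 0 0 0 0 / 0 0 0 0 0
t=5: a0@(0,4) a1@(0,4) a2@(0,4) a3@(0,4) a4@(0,4) a5@(0,4) a6@(0,4) a7@(0,4) a8@(0,4) | pheromone: 0 0 0 0 68 / 8 0 0 0 0 / 0 0 0 0 0 / 0 0 0 0 0 / 0 0 0 0 0
t=6: a0@(0,4) a1@(0,4) a2@(0,4) a3@(0,4) a4@(0,4) a5@(0,4) a6@(0,4) a7@(0,4) a8@(0,4) | pheromone: 0 0 0 0 85 / 7 0 0 0 0 / 0 0 0 0 0 / 0 0 0 0 0 / 0 0 0 0 0

....F
.....
.....
.....
.....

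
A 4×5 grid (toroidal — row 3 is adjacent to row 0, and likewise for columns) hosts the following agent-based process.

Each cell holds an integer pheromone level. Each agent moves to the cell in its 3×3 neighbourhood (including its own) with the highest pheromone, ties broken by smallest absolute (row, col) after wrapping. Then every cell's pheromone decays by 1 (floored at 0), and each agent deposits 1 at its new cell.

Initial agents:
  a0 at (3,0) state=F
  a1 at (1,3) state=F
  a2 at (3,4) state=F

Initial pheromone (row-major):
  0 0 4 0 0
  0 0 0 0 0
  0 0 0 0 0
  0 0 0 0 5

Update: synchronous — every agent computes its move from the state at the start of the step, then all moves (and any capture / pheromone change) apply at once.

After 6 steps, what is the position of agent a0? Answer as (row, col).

t=1: a0@(3,4) a1@(0,2) a2@(3,4) | pheromone: 0 0 4 0 0 / 0 0 0 0 0 / 0 0 0 0 0 / 0 0 0 0 6
t=2: a0@(3,4) a1@(0,2) a2@(3,4) | pheromone: 0 0 4 0 0 / 0 0 0 0 0 / 0 0 0 0 0 / 0 0 0 0 7
t=3: a0@(3,4) a1@(0,2) a2@(3,4) | pheromone: 0 0 4 0 0 / 0 0 0 0 0 / 0 0 0 0 0 / 0 0 0 0 8
t=4: a0@(3,4) a1@(0,2) a2@(3,4) | pheromone: 0 0 4 0 0 / 0 0 0 0 0 / 0 0 0 0 0 / 0 0 0 0 9
t=5: a0@(3,4) a1@(0,2) a2@(3,4) | pheromone: 0 0 4 0 0 / 0 0 0 0 0 / 0 0 0 0 0 / 0 0 0 0 10
t=6: a0@(3,4) a1@(0,2) a2@(3,4) | pheromone: 0 0 4 0 0 / 0 0 0 0 0 / 0 0 0 0 0 / 0 0 0 0 11

(3, 4)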